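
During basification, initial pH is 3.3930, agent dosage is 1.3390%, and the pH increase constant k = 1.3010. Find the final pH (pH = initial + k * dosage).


Formula: pH_final = pH_initial + k * base_pct
Substituting: pH_final = 3.3930 + 1.3010 * 1.3390
Result: 5.1350


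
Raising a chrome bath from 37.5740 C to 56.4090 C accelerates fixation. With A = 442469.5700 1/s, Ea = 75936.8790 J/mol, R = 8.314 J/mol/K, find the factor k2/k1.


T1 = 37.5740 + 273.15 = 310.7240 K; T2 = 56.4090 + 273.15 = 329.5590 K
k1 = A * exp(-Ea/(R*T1)) = 442469.5700 * exp(-75936.8790/(8.314*310.7240)) = 7.5851e-08 1/s
k2 = A * exp(-Ea/(R*T2)) = 442469.5700 * exp(-75936.8790/(8.314*329.5590)) = 4.0697e-07 1/s
k2/k1 = 4.0697e-07 / 7.5851e-08 = 5.3654


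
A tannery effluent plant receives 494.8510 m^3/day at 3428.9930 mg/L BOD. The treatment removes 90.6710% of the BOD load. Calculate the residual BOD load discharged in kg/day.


Load_in = volume * conc / 1000 = 494.8510 * 3428.9930 / 1000 = 1696.8406 kg/day
Removed = Load_in * eff / 100 = 1696.8406 * 90.6710 / 100 = 1538.5424 kg/day
Load_out = Load_in - Removed = 1696.8406 - 1538.5424 = 158.2983 kg/day


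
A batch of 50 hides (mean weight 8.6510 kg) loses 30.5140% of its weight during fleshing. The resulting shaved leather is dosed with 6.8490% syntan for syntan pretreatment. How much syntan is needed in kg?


Total_raw = N * avg_wt = 50 * 8.6510 = 432.5500 kg
Substrate = Total_raw * (1 - loss/100) = 432.5500 * (1 - 30.5140/100) = 300.5617 kg
Syntan = Substrate * pct / 100 = 300.5617 * 6.8490 / 100 = 20.5855 kg


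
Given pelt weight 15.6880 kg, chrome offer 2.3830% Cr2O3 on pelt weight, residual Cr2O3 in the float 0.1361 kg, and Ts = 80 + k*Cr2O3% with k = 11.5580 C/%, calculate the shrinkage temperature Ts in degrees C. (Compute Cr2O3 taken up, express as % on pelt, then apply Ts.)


Offered = pelt * offer_pct / 100 = 15.6880 * 2.3830 / 100 = 0.3738 kg
Uptake = offered - residual = 0.3738 - 0.1361 = 0.2377 kg
Cr2O3% on pelt = uptake / pelt * 100 = 0.2377 / 15.6880 * 100 = 1.5155 %
Ts = 80 + k * Cr2O3% = 80 + 11.5580 * 1.5155 = 97.5157 C


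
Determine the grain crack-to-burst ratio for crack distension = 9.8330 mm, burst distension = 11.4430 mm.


Formula: Ratio = crack / burst
Substituting: Ratio = 9.8330 / 11.4430
Result: 0.8593


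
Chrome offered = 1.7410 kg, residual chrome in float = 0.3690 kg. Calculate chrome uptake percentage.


Formula: Uptake = (offered - residual) / offered * 100
Substituting: Uptake = (1.7410 - 0.3690) / 1.7410 * 100
Result: 78.8053 %


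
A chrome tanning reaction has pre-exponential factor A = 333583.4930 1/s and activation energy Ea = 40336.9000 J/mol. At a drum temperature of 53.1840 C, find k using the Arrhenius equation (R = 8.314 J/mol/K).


T_K = T_C + 273.15 = 53.1840 + 273.15 = 326.3340 K
exponent = -Ea / (R * T_K) = -40336.9000 / (8.314 * 326.3340) = -14.8672
k = A * exp(exponent) = 333583.4930 * exp(-14.8672) = 0.1165 1/s


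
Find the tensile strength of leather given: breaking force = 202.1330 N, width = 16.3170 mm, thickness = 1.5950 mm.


Formula: TS = force / (width * thickness)
Substituting: TS = 202.1330 / (16.3170 * 1.5950)
Result: 7.7667 N/mm^2


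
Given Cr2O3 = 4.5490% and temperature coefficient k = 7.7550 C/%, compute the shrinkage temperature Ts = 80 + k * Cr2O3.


Formula: Ts = 80 + k * Cr2O3
Substituting: Ts = 80 + 7.7550 * 4.5490
Result: 115.2775 C


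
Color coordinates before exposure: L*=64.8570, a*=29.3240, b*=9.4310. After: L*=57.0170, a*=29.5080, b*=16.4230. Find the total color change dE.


dL = -7.8400, da = 0.1840, db = 6.9920
dE = sqrt((-7.8400)^2 + 0.1840^2 + 6.9920^2) = 10.5065


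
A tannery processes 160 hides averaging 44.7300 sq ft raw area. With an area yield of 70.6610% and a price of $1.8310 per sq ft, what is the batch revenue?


Raw_total = N * avg_area = 160 * 44.7300 = 7156.8000 sq ft
Finished = Raw_total * yield / 100 = 7156.8000 * 70.6610 / 100 = 5057.0664 sq ft
Value = Finished * price = 5057.0664 * 1.8310 = 9259.4887 $


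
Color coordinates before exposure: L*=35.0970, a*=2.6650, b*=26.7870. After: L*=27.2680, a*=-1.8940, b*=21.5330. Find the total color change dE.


dL = -7.8290, da = -4.5590, db = -5.2540
dE = sqrt((-7.8290)^2 + (-4.5590)^2 + (-5.2540)^2) = 10.4729


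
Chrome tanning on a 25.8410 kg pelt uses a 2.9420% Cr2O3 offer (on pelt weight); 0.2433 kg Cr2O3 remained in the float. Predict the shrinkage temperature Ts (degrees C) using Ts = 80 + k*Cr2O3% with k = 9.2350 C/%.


Offered = pelt * offer_pct / 100 = 25.8410 * 2.9420 / 100 = 0.7602 kg
Uptake = offered - residual = 0.7602 - 0.2433 = 0.5169 kg
Cr2O3% on pelt = uptake / pelt * 100 = 0.5169 / 25.8410 * 100 = 2.0005 %
Ts = 80 + k * Cr2O3% = 80 + 9.2350 * 2.0005 = 98.4744 C


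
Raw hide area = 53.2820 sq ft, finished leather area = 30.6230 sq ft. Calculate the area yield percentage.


Formula: Yield = finished / raw * 100
Substituting: Yield = 30.6230 / 53.2820 * 100
Result: 57.4734 %


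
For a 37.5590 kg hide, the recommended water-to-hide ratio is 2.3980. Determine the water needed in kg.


Formula: Water = hide_weight * ratio
Substituting: Water = 37.5590 * 2.3980
Result: 90.0665 kg


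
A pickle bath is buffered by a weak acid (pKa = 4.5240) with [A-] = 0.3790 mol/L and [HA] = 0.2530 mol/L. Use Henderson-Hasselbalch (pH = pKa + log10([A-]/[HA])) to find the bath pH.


ratio = [A-] / [HA] = 0.3790 / 0.2530 = 1.4980
log10(ratio) = 0.1755
pH = pKa + log10(ratio) = 4.5240 + 0.1755 = 4.6995


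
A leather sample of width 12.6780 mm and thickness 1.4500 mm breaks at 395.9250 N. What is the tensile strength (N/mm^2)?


Formula: TS = force / (width * thickness)
Substituting: TS = 395.9250 / (12.6780 * 1.4500)
Result: 21.5374 N/mm^2


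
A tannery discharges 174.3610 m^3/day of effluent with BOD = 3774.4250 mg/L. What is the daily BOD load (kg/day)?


Formula: BOD_load = volume * conc / 1000
Substituting: BOD_load = 174.3610 * 3774.4250 / 1000
Result: 658.1125 kg/day


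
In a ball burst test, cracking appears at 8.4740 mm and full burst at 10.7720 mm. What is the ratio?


Formula: Ratio = crack / burst
Substituting: Ratio = 8.4740 / 10.7720
Result: 0.7867


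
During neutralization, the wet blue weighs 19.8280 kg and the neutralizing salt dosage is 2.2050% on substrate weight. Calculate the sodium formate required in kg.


Formula: Neutralizer = substrate * pct / 100
Substituting: Neutralizer = 19.8280 * 2.2050 / 100
Result: 0.4372 kg


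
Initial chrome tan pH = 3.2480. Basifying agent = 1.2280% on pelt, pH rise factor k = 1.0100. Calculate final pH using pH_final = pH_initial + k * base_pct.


Formula: pH_final = pH_initial + k * base_pct
Substituting: pH_final = 3.2480 + 1.0100 * 1.2280
Result: 4.4883


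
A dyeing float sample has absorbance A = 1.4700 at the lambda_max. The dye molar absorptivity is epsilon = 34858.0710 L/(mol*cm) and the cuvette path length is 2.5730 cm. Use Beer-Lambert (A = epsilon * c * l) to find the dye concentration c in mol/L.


Formula: c = A / (epsilon * l)
Substituting: c = 1.4700 / (34858.0710 * 2.5730)
Result: 1.6390e-05 mol/L


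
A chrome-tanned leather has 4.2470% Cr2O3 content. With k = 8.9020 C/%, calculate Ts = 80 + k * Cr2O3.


Formula: Ts = 80 + k * Cr2O3
Substituting: Ts = 80 + 8.9020 * 4.2470
Result: 117.8068 C


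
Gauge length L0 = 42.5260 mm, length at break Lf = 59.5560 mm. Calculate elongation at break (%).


Formula: Elongation = (Lf - L0) / L0 * 100
Substituting: Elongation = (59.5560 - 42.5260) / 42.5260 * 100
Result: 40.0461 %


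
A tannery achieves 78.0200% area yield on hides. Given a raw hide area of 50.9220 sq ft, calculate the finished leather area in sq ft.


Formula: finished = raw * yield / 100
Substituting: finished = 50.9220 * 78.0200 / 100
Result: 39.7293 sq ft


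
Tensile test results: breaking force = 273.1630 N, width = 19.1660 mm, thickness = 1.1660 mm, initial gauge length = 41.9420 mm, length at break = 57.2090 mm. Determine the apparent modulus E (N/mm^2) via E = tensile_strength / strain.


TS = F / (w * t) = 273.1630 / (19.1660 * 1.1660) = 12.2234 N/mm^2
strain = (Lf - L0) / L0 = (57.2090 - 41.9420) / 41.9420 = 0.3640
E = TS / strain = 12.2234 / 0.3640 = 33.5805 N/mm^2


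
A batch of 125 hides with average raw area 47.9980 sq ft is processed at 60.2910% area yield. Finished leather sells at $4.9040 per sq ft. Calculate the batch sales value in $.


Raw_total = N * avg_area = 125 * 47.9980 = 5999.7500 sq ft
Finished = Raw_total * yield / 100 = 5999.7500 * 60.2910 / 100 = 3617.3093 sq ft
Value = Finished * price = 3617.3093 * 4.9040 = 17739.2847 $


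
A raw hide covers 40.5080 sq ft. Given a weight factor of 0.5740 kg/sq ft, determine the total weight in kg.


Formula: Weight = area * weight_per_sqft
Substituting: Weight = 40.5080 * 0.5740
Result: 23.2516 kg


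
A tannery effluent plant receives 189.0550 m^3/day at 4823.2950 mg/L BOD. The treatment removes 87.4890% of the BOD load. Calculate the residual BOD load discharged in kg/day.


Load_in = volume * conc / 1000 = 189.0550 * 4823.2950 / 1000 = 911.8680 kg/day
Removed = Load_in * eff / 100 = 911.8680 * 87.4890 / 100 = 797.7842 kg/day
Load_out = Load_in - Removed = 911.8680 - 797.7842 = 114.0838 kg/day


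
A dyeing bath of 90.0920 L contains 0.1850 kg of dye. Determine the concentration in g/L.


Formula: Conc = dye_mass(kg) / volume(L) * 1000
Substituting: Conc = 0.1850 / 90.0920 * 1000
Result: 2.0535 g/L


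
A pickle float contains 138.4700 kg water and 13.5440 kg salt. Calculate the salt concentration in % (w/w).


Formula: Conc = salt / (water + salt) * 100
Substituting: Conc = 13.5440 / (138.4700 + 13.5440) * 100
Result: 8.9097 %


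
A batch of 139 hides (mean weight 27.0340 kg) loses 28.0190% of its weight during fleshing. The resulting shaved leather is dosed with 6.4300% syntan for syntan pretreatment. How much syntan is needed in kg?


Total_raw = N * avg_wt = 139 * 27.0340 = 3757.7260 kg
Substrate = Total_raw * (1 - loss/100) = 3757.7260 * (1 - 28.0190/100) = 2704.8488 kg
Syntan = Substrate * pct / 100 = 2704.8488 * 6.4300 / 100 = 173.9218 kg


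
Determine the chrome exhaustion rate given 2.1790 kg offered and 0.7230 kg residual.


Formula: Uptake = (offered - residual) / offered * 100
Substituting: Uptake = (2.1790 - 0.7230) / 2.1790 * 100
Result: 66.8196 %


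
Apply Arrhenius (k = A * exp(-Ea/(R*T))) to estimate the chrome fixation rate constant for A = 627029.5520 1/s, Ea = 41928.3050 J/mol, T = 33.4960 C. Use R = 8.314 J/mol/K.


T_K = T_C + 273.15 = 33.4960 + 273.15 = 306.6460 K
exponent = -Ea / (R * T_K) = -41928.3050 / (8.314 * 306.6460) = -16.4460
k = A * exp(exponent) = 627029.5520 * exp(-16.4460) = 0.0451737 1/s


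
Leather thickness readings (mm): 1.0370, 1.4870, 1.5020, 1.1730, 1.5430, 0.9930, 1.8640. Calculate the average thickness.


Formula: Average = sum / n
Substituting: Average = 9.5990 / 7
Result: 1.3713 mm


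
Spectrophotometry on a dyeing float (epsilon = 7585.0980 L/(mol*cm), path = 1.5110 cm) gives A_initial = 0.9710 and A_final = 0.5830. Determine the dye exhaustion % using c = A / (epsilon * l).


c_initial = A_i / (epsilon * l) = 0.9710 / (7585.0980 * 1.5110) = 8.4721e-05 mol/L
c_final = A_f / (epsilon * l) = 0.5830 / (7585.0980 * 1.5110) = 5.0868e-05 mol/L
Exhaustion = (c_initial - c_final) / c_initial * 100 = (8.4721e-05 - 5.0868e-05) / 8.4721e-05 * 100 = 39.9588 %


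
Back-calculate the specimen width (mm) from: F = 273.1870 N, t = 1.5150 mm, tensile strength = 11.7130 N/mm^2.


Formula: w = F / (TS * t)
Substituting: w = 273.1870 / (11.7130 * 1.5150)
Result: 15.3950 mm


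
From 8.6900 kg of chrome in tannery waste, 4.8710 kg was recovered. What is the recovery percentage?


Formula: Recovery = recovered / input * 100
Substituting: Recovery = 4.8710 / 8.6900 * 100
Result: 56.0529 %


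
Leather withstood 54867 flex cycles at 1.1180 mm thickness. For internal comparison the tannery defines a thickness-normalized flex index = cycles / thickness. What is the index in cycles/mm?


Formula: Index = cycles / thickness
Substituting: Index = 54867 / 1.1180
Result: 49076.0286 cycles/mm


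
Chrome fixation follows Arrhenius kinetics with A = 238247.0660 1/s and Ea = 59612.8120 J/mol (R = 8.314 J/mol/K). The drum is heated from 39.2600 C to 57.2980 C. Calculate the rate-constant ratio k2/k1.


T1 = 39.2600 + 273.15 = 312.4100 K; T2 = 57.2980 + 273.15 = 330.4480 K
k1 = A * exp(-Ea/(R*T1)) = 238247.0660 * exp(-59612.8120/(8.314*312.4100)) = 2.5672e-05 1/s
k2 = A * exp(-Ea/(R*T2)) = 238247.0660 * exp(-59612.8120/(8.314*330.4480)) = 8.9859e-05 1/s
k2/k1 = 8.9859e-05 / 2.5672e-05 = 3.5002


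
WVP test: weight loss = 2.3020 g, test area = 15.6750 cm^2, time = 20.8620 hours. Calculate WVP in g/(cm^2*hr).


Formula: WVP = loss / (area * time)
Substituting: WVP = 2.3020 / (15.6750 * 20.8620)
Result: 0.0070395 g/(cm^2*hr)


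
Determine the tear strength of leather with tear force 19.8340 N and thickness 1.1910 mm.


Formula: Tear strength = force / thickness
Substituting: Tear strength = 19.8340 / 1.1910
Result: 16.6532 N/mm


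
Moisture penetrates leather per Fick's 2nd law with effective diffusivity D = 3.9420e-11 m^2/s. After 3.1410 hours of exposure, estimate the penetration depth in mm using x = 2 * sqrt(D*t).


t = 3.1410 hr * 3600 = 11307.6000 s
D * t = 3.9420e-11 * 11307.6000 = 4.4575e-07
x = 2 * sqrt(D*t) = 2 * sqrt(4.4575e-07) = 0.00133528 m = 1.3353 mm


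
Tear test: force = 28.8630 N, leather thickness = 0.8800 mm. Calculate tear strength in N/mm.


Formula: Tear strength = force / thickness
Substituting: Tear strength = 28.8630 / 0.8800
Result: 32.7989 N/mm


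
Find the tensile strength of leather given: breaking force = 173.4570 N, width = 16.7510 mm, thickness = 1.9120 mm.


Formula: TS = force / (width * thickness)
Substituting: TS = 173.4570 / (16.7510 * 1.9120)
Result: 5.4158 N/mm^2


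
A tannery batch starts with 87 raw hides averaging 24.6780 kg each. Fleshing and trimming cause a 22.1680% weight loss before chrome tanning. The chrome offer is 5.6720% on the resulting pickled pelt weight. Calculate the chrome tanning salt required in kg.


Total_raw = N * avg_wt = 87 * 24.6780 = 2146.9860 kg
Substrate = Total_raw * (1 - loss/100) = 2146.9860 * (1 - 22.1680/100) = 1671.0421 kg
Chrome = Substrate * pct / 100 = 1671.0421 * 5.6720 / 100 = 94.7815 kg


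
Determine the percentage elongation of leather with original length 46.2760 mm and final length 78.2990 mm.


Formula: Elongation = (Lf - L0) / L0 * 100
Substituting: Elongation = (78.2990 - 46.2760) / 46.2760 * 100
Result: 69.2000 %


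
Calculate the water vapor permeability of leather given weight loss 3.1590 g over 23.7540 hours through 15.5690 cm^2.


Formula: WVP = loss / (area * time)
Substituting: WVP = 3.1590 / (15.5690 * 23.7540)
Result: 0.00854185 g/(cm^2*hr)


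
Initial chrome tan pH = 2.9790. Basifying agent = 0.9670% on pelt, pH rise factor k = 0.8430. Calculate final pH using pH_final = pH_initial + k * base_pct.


Formula: pH_final = pH_initial + k * base_pct
Substituting: pH_final = 2.9790 + 0.8430 * 0.9670
Result: 3.7942


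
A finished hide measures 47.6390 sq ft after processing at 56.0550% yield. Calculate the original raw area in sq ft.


Formula: raw = finished * 100 / yield
Substituting: raw = 47.6390 * 100 / 56.0550
Result: 84.9862 sq ft


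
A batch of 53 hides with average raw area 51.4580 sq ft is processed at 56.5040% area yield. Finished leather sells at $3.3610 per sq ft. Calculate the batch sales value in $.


Raw_total = N * avg_area = 53 * 51.4580 = 2727.2740 sq ft
Finished = Raw_total * yield / 100 = 2727.2740 * 56.5040 / 100 = 1541.0189 sq ft
Value = Finished * price = 1541.0189 * 3.3610 = 5179.3645 $


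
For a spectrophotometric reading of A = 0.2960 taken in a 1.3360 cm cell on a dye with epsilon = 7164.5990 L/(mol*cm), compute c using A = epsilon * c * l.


Formula: c = A / (epsilon * l)
Substituting: c = 0.2960 / (7164.5990 * 1.3360)
Result: 3.0924e-05 mol/L


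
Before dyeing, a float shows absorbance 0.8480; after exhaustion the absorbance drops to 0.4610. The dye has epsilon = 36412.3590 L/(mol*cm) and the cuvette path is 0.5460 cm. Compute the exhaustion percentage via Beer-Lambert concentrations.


c_initial = A_i / (epsilon * l) = 0.8480 / (36412.3590 * 0.5460) = 4.2653e-05 mol/L
c_final = A_f / (epsilon * l) = 0.4610 / (36412.3590 * 0.5460) = 2.3188e-05 mol/L
Exhaustion = (c_initial - c_final) / c_initial * 100 = (4.2653e-05 - 2.3188e-05) / 4.2653e-05 * 100 = 45.6368 %


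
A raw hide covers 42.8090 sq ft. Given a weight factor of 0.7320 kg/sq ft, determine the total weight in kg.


Formula: Weight = area * weight_per_sqft
Substituting: Weight = 42.8090 * 0.7320
Result: 31.3362 kg


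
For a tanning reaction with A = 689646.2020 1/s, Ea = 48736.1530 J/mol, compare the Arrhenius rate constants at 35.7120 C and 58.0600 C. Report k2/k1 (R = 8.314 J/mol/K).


T1 = 35.7120 + 273.15 = 308.8620 K; T2 = 58.0600 + 273.15 = 331.2100 K
k1 = A * exp(-Ea/(R*T1)) = 689646.2020 * exp(-48736.1530/(8.314*308.8620)) = 0.00394536 1/s
k2 = A * exp(-Ea/(R*T2)) = 689646.2020 * exp(-48736.1530/(8.314*331.2100)) = 0.0141985 1/s
k2/k1 = 0.0141985 / 0.00394536 = 3.5988


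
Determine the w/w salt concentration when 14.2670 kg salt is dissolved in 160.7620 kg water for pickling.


Formula: Conc = salt / (water + salt) * 100
Substituting: Conc = 14.2670 / (160.7620 + 14.2670) * 100
Result: 8.1512 %


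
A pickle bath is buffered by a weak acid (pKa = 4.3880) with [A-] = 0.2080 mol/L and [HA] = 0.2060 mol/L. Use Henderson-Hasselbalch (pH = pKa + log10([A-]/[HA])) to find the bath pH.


ratio = [A-] / [HA] = 0.2080 / 0.2060 = 1.0097
log10(ratio) = 0.00419611
pH = pKa + log10(ratio) = 4.3880 + 0.00419611 = 4.3922


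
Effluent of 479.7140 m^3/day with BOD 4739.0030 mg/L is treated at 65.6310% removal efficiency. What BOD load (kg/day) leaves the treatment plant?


Load_in = volume * conc / 1000 = 479.7140 * 4739.0030 / 1000 = 2273.3661 kg/day
Removed = Load_in * eff / 100 = 2273.3661 * 65.6310 / 100 = 1492.0329 kg/day
Load_out = Load_in - Removed = 2273.3661 - 1492.0329 = 781.3332 kg/day


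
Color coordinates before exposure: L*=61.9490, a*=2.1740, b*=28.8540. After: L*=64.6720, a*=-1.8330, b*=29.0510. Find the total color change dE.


dL = 2.7230, da = -4.0070, db = 0.1970
dE = sqrt(2.7230^2 + (-4.0070)^2 + 0.1970^2) = 4.8487


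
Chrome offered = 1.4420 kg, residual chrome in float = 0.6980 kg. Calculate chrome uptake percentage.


Formula: Uptake = (offered - residual) / offered * 100
Substituting: Uptake = (1.4420 - 0.6980) / 1.4420 * 100
Result: 51.5950 %


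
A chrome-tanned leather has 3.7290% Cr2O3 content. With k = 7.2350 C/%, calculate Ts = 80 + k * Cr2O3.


Formula: Ts = 80 + k * Cr2O3
Substituting: Ts = 80 + 7.2350 * 3.7290
Result: 106.9793 C


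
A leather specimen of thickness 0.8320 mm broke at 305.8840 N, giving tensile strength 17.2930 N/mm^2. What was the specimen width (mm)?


Formula: w = F / (TS * t)
Substituting: w = 305.8840 / (17.2930 * 0.8320)
Result: 21.2600 mm


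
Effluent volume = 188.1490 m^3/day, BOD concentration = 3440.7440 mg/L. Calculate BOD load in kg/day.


Formula: BOD_load = volume * conc / 1000
Substituting: BOD_load = 188.1490 * 3440.7440 / 1000
Result: 647.3725 kg/day


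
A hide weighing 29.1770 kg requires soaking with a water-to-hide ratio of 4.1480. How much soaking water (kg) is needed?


Formula: Water = hide_weight * ratio
Substituting: Water = 29.1770 * 4.1480
Result: 121.0262 kg


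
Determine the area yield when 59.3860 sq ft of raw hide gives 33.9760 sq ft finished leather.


Formula: Yield = finished / raw * 100
Substituting: Yield = 33.9760 / 59.3860 * 100
Result: 57.2121 %


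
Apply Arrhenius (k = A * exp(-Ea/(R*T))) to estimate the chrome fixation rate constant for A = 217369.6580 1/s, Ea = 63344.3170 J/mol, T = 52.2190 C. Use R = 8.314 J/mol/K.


T_K = T_C + 273.15 = 52.2190 + 273.15 = 325.3690 K
exponent = -Ea / (R * T_K) = -63344.3170 / (8.314 * 325.3690) = -23.4165
k = A * exp(exponent) = 217369.6580 * exp(-23.4165) = 1.4708e-05 1/s


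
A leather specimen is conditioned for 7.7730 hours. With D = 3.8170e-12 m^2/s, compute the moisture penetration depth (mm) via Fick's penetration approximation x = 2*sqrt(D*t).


t = 7.7730 hr * 3600 = 27982.8000 s
D * t = 3.8170e-12 * 27982.8000 = 1.0681e-07
x = 2 * sqrt(D*t) = 2 * sqrt(1.0681e-07) = 6.5364e-04 m = 0.6536 mm


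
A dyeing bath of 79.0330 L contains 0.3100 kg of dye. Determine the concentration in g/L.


Formula: Conc = dye_mass(kg) / volume(L) * 1000
Substituting: Conc = 0.3100 / 79.0330 * 1000
Result: 3.9224 g/L


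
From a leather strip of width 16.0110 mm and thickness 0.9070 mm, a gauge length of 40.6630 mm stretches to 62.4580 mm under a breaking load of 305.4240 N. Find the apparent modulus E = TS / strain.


TS = F / (w * t) = 305.4240 / (16.0110 * 0.9070) = 21.0318 N/mm^2
strain = (Lf - L0) / L0 = (62.4580 - 40.6630) / 40.6630 = 0.5360
E = TS / strain = 21.0318 / 0.5360 = 39.2392 N/mm^2


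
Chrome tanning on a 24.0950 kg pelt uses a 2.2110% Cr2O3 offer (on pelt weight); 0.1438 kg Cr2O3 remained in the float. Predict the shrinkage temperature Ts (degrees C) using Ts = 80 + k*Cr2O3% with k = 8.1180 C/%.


Offered = pelt * offer_pct / 100 = 24.0950 * 2.2110 / 100 = 0.5327 kg
Uptake = offered - residual = 0.5327 - 0.1438 = 0.3889 kg
Cr2O3% on pelt = uptake / pelt * 100 = 0.3889 / 24.0950 * 100 = 1.6142 %
Ts = 80 + k * Cr2O3% = 80 + 8.1180 * 1.6142 = 93.1040 C


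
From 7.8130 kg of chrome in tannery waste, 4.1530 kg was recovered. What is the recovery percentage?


Formula: Recovery = recovered / input * 100
Substituting: Recovery = 4.1530 / 7.8130 * 100
Result: 53.1550 %


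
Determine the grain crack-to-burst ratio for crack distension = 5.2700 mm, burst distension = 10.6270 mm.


Formula: Ratio = crack / burst
Substituting: Ratio = 5.2700 / 10.6270
Result: 0.4959


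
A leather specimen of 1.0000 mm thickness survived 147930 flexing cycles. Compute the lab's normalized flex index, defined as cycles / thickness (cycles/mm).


Formula: Index = cycles / thickness
Substituting: Index = 147930 / 1.0000
Result: 147930.0000 cycles/mm


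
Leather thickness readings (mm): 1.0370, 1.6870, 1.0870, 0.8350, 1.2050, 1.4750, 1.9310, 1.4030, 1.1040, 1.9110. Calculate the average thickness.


Formula: Average = sum / n
Substituting: Average = 13.6750 / 10
Result: 1.3675 mm


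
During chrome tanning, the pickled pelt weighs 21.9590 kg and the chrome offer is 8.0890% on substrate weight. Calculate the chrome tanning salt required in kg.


Formula: Chrome = substrate * pct / 100
Substituting: Chrome = 21.9590 * 8.0890 / 100
Result: 1.7763 kg


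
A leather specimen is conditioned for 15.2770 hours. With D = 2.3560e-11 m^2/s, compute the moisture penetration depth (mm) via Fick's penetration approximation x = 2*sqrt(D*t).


t = 15.2770 hr * 3600 = 54997.2000 s
D * t = 2.3560e-11 * 54997.2000 = 1.2957e-06
x = 2 * sqrt(D*t) = 2 * sqrt(1.2957e-06) = 0.00227661 m = 2.2766 mm


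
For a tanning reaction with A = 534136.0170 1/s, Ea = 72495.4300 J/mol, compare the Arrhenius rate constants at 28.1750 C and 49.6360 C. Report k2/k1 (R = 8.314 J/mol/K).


T1 = 28.1750 + 273.15 = 301.3250 K; T2 = 49.6360 + 273.15 = 322.7860 K
k1 = A * exp(-Ea/(R*T1)) = 534136.0170 * exp(-72495.4300/(8.314*301.3250)) = 1.4459e-07 1/s
k2 = A * exp(-Ea/(R*T2)) = 534136.0170 * exp(-72495.4300/(8.314*322.7860)) = 9.9015e-07 1/s
k2/k1 = 9.9015e-07 / 1.4459e-07 = 6.8482


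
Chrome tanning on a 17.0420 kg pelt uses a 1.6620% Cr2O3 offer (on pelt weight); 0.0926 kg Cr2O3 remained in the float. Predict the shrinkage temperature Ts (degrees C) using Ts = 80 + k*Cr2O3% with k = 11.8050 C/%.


Offered = pelt * offer_pct / 100 = 17.0420 * 1.6620 / 100 = 0.2832 kg
Uptake = offered - residual = 0.2832 - 0.0926 = 0.1906 kg
Cr2O3% on pelt = uptake / pelt * 100 = 0.1906 / 17.0420 * 100 = 1.1186 %
Ts = 80 + k * Cr2O3% = 80 + 11.8050 * 1.1186 = 93.2055 C


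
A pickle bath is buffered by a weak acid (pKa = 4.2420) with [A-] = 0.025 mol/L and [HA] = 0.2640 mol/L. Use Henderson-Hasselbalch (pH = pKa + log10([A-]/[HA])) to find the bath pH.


ratio = [A-] / [HA] = 0.025 / 0.2640 = 0.094697
log10(ratio) = -1.0237
pH = pKa + log10(ratio) = 4.2420 - 1.0237 = 3.2183


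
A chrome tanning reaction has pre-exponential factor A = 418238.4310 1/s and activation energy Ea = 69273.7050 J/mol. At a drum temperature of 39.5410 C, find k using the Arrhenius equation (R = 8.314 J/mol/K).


T_K = T_C + 273.15 = 39.5410 + 273.15 = 312.6910 K
exponent = -Ea / (R * T_K) = -69273.7050 / (8.314 * 312.6910) = -26.6467
k = A * exp(exponent) = 418238.4310 * exp(-26.6467) = 1.1192e-06 1/s


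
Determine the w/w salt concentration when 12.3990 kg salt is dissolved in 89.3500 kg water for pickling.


Formula: Conc = salt / (water + salt) * 100
Substituting: Conc = 12.3990 / (89.3500 + 12.3990) * 100
Result: 12.1859 %


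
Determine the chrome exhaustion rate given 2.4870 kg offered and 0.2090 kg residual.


Formula: Uptake = (offered - residual) / offered * 100
Substituting: Uptake = (2.4870 - 0.2090) / 2.4870 * 100
Result: 91.5963 %


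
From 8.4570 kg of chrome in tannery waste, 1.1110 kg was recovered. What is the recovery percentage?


Formula: Recovery = recovered / input * 100
Substituting: Recovery = 1.1110 / 8.4570 * 100
Result: 13.1370 %


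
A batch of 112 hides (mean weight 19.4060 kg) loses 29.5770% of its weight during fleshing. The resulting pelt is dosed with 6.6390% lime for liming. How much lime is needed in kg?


Total_raw = N * avg_wt = 112 * 19.4060 = 2173.4720 kg
Substrate = Total_raw * (1 - loss/100) = 2173.4720 * (1 - 29.5770/100) = 1530.6242 kg
Lime = Substrate * pct / 100 = 1530.6242 * 6.6390 / 100 = 101.6181 kg


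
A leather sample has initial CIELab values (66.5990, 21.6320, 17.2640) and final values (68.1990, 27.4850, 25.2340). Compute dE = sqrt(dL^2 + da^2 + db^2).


dL = 1.6000, da = 5.8530, db = 7.9700
dE = sqrt(1.6000^2 + 5.8530^2 + 7.9700^2) = 10.0169


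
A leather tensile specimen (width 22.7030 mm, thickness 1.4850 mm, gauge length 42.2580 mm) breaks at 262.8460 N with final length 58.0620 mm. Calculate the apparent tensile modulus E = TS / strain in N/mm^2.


TS = F / (w * t) = 262.8460 / (22.7030 * 1.4850) = 7.7964 N/mm^2
strain = (Lf - L0) / L0 = (58.0620 - 42.2580) / 42.2580 = 0.3740
E = TS / strain = 7.7964 / 0.3740 = 20.8465 N/mm^2


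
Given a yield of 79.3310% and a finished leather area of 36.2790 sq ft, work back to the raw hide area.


Formula: raw = finished * 100 / yield
Substituting: raw = 36.2790 * 100 / 79.3310
Result: 45.7312 sq ft


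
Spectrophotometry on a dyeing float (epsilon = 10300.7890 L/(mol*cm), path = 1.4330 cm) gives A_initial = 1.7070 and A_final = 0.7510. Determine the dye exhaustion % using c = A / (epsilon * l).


c_initial = A_i / (epsilon * l) = 1.7070 / (10300.7890 * 1.4330) = 1.1564e-04 mol/L
c_final = A_f / (epsilon * l) = 0.7510 / (10300.7890 * 1.4330) = 5.0877e-05 mol/L
Exhaustion = (c_initial - c_final) / c_initial * 100 = (1.1564e-04 - 5.0877e-05) / 1.1564e-04 * 100 = 56.0047 %


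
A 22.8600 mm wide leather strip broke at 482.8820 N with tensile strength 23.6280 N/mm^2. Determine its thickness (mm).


Formula: t = F / (TS * w)
Substituting: t = 482.8820 / (23.6280 * 22.8600)
Result: 0.8940 mm


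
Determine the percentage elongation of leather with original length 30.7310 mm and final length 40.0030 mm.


Formula: Elongation = (Lf - L0) / L0 * 100
Substituting: Elongation = (40.0030 - 30.7310) / 30.7310 * 100
Result: 30.1715 %


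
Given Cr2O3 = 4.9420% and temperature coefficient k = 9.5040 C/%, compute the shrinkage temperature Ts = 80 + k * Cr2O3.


Formula: Ts = 80 + k * Cr2O3
Substituting: Ts = 80 + 9.5040 * 4.9420
Result: 126.9688 C


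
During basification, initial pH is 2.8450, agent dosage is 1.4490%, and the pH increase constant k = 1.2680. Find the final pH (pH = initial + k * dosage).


Formula: pH_final = pH_initial + k * base_pct
Substituting: pH_final = 2.8450 + 1.2680 * 1.4490
Result: 4.6823


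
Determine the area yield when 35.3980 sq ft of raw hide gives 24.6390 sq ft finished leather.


Formula: Yield = finished / raw * 100
Substituting: Yield = 24.6390 / 35.3980 * 100
Result: 69.6056 %


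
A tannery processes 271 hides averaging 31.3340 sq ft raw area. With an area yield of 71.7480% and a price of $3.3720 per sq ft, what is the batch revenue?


Raw_total = N * avg_area = 271 * 31.3340 = 8491.5140 sq ft
Finished = Raw_total * yield / 100 = 8491.5140 * 71.7480 / 100 = 6092.4915 sq ft
Value = Finished * price = 6092.4915 * 3.3720 = 20543.8812 $


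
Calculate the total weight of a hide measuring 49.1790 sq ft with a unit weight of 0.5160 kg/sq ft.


Formula: Weight = area * weight_per_sqft
Substituting: Weight = 49.1790 * 0.5160
Result: 25.3764 kg


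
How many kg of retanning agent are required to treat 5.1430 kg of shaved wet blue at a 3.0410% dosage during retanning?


Formula: Retan = substrate * pct / 100
Substituting: Retan = 5.1430 * 3.0410 / 100
Result: 0.1564 kg


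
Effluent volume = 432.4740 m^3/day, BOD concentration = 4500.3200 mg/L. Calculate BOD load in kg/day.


Formula: BOD_load = volume * conc / 1000
Substituting: BOD_load = 432.4740 * 4500.3200 / 1000
Result: 1946.2714 kg/day


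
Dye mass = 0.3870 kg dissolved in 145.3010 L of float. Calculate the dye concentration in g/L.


Formula: Conc = dye_mass(kg) / volume(L) * 1000
Substituting: Conc = 0.3870 / 145.3010 * 1000
Result: 2.6634 g/L


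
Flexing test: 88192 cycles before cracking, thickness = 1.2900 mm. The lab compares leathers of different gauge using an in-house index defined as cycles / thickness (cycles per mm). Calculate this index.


Formula: Index = cycles / thickness
Substituting: Index = 88192 / 1.2900
Result: 68365.8915 cycles/mm


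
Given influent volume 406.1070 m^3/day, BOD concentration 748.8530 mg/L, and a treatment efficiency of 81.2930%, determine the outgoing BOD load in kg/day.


Load_in = volume * conc / 1000 = 406.1070 * 748.8530 / 1000 = 304.1144 kg/day
Removed = Load_in * eff / 100 = 304.1144 * 81.2930 / 100 = 247.2238 kg/day
Load_out = Load_in - Removed = 304.1144 - 247.2238 = 56.8907 kg/day


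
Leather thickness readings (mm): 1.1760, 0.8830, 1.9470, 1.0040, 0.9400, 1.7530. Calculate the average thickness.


Formula: Average = sum / n
Substituting: Average = 7.7030 / 6
Result: 1.2838 mm


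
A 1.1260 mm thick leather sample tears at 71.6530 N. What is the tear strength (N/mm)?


Formula: Tear strength = force / thickness
Substituting: Tear strength = 71.6530 / 1.1260
Result: 63.6350 N/mm


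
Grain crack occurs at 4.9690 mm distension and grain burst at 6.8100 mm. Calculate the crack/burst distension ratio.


Formula: Ratio = crack / burst
Substituting: Ratio = 4.9690 / 6.8100
Result: 0.7297


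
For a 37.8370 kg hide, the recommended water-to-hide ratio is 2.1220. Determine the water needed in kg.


Formula: Water = hide_weight * ratio
Substituting: Water = 37.8370 * 2.1220
Result: 80.2901 kg


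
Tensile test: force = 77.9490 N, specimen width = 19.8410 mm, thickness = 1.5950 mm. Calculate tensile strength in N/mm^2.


Formula: TS = force / (width * thickness)
Substituting: TS = 77.9490 / (19.8410 * 1.5950)
Result: 2.4631 N/mm^2


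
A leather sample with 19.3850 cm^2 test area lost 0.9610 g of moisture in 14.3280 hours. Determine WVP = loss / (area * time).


Formula: WVP = loss / (area * time)
Substituting: WVP = 0.9610 / (19.3850 * 14.3280)
Result: 0.00345997 g/(cm^2*hr)


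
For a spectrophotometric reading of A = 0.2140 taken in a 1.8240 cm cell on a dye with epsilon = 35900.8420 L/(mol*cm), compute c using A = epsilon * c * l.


Formula: c = A / (epsilon * l)
Substituting: c = 0.2140 / (35900.8420 * 1.8240)
Result: 3.2680e-06 mol/L


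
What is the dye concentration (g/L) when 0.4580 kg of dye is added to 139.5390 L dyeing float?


Formula: Conc = dye_mass(kg) / volume(L) * 1000
Substituting: Conc = 0.4580 / 139.5390 * 1000
Result: 3.2822 g/L


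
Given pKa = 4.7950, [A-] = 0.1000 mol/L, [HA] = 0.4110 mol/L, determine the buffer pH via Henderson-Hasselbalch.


ratio = [A-] / [HA] = 0.1000 / 0.4110 = 0.2433
log10(ratio) = -0.6138
pH = pKa + log10(ratio) = 4.7950 - 0.6138 = 4.1812


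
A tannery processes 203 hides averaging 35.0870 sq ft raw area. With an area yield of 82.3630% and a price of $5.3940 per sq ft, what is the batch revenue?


Raw_total = N * avg_area = 203 * 35.0870 = 7122.6610 sq ft
Finished = Raw_total * yield / 100 = 7122.6610 * 82.3630 / 100 = 5866.4373 sq ft
Value = Finished * price = 5866.4373 * 5.3940 = 31643.5627 $


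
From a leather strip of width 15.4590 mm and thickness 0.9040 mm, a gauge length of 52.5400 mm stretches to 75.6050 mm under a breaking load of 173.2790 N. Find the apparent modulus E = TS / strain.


TS = F / (w * t) = 173.2790 / (15.4590 * 0.9040) = 12.3993 N/mm^2
strain = (Lf - L0) / L0 = (75.6050 - 52.5400) / 52.5400 = 0.4390
E = TS / strain = 12.3993 / 0.4390 = 28.2444 N/mm^2


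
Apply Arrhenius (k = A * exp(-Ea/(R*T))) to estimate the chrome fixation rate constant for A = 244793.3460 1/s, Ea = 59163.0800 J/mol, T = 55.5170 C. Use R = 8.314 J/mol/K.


T_K = T_C + 273.15 = 55.5170 + 273.15 = 328.6670 K
exponent = -Ea / (R * T_K) = -59163.0800 / (8.314 * 328.6670) = -21.6513
k = A * exp(exponent) = 244793.3460 * exp(-21.6513) = 9.6771e-05 1/s


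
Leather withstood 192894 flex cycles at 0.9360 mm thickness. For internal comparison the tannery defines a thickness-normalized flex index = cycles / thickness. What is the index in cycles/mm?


Formula: Index = cycles / thickness
Substituting: Index = 192894 / 0.9360
Result: 206083.3333 cycles/mm


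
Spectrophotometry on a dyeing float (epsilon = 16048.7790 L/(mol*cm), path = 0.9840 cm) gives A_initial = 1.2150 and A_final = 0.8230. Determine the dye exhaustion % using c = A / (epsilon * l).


c_initial = A_i / (epsilon * l) = 1.2150 / (16048.7790 * 0.9840) = 7.6938e-05 mol/L
c_final = A_f / (epsilon * l) = 0.8230 / (16048.7790 * 0.9840) = 5.2115e-05 mol/L
Exhaustion = (c_initial - c_final) / c_initial * 100 = (7.6938e-05 - 5.2115e-05) / 7.6938e-05 * 100 = 32.2634 %


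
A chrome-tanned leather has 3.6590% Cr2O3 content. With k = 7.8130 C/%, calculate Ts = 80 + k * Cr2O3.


Formula: Ts = 80 + k * Cr2O3
Substituting: Ts = 80 + 7.8130 * 3.6590
Result: 108.5878 C


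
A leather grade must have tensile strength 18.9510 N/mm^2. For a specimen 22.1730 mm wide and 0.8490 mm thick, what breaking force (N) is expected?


Formula: F = TS * w * t
Substituting: F = 18.9510 * 22.1730 * 0.8490
Result: 356.7502 N


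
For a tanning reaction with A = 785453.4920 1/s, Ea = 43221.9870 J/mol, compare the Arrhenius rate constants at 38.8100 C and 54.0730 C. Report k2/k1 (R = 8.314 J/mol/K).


T1 = 38.8100 + 273.15 = 311.9600 K; T2 = 54.0730 + 273.15 = 327.2230 K
k1 = A * exp(-Ea/(R*T1)) = 785453.4920 * exp(-43221.9870/(8.314*311.9600)) = 0.0454738 1/s
k2 = A * exp(-Ea/(R*T2)) = 785453.4920 * exp(-43221.9870/(8.314*327.2230)) = 0.098933 1/s
k2/k1 = 0.098933 / 0.0454738 = 2.1756


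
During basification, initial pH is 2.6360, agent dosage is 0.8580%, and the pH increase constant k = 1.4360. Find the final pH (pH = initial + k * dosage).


Formula: pH_final = pH_initial + k * base_pct
Substituting: pH_final = 2.6360 + 1.4360 * 0.8580
Result: 3.8681


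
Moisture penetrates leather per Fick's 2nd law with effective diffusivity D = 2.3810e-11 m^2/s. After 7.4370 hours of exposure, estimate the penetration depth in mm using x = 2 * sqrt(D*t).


t = 7.4370 hr * 3600 = 26773.2000 s
D * t = 2.3810e-11 * 26773.2000 = 6.3747e-07
x = 2 * sqrt(D*t) = 2 * sqrt(6.3747e-07) = 0.00159683 m = 1.5968 mm


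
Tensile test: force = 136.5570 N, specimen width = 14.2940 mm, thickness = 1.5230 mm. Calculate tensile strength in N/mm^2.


Formula: TS = force / (width * thickness)
Substituting: TS = 136.5570 / (14.2940 * 1.5230)
Result: 6.2728 N/mm^2


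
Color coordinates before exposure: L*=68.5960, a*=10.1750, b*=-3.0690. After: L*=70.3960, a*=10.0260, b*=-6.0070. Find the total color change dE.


dL = 1.8000, da = -0.1490, db = -2.9380
dE = sqrt(1.8000^2 + (-0.1490)^2 + (-2.9380)^2) = 3.4488


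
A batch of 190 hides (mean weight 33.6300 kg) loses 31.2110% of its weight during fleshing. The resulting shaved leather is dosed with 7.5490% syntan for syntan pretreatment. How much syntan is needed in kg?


Total_raw = N * avg_wt = 190 * 33.6300 = 6389.7000 kg
Substrate = Total_raw * (1 - loss/100) = 6389.7000 * (1 - 31.2110/100) = 4395.4107 kg
Syntan = Substrate * pct / 100 = 4395.4107 * 7.5490 / 100 = 331.8096 kg


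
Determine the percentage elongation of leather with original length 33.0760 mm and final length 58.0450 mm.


Formula: Elongation = (Lf - L0) / L0 * 100
Substituting: Elongation = (58.0450 - 33.0760) / 33.0760 * 100
Result: 75.4898 %


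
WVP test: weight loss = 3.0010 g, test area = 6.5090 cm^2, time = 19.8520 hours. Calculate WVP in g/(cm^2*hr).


Formula: WVP = loss / (area * time)
Substituting: WVP = 3.0010 / (6.5090 * 19.8520)
Result: 0.0232246 g/(cm^2*hr)


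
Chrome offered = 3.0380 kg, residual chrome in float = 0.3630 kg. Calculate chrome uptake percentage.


Formula: Uptake = (offered - residual) / offered * 100
Substituting: Uptake = (3.0380 - 0.3630) / 3.0380 * 100
Result: 88.0513 %


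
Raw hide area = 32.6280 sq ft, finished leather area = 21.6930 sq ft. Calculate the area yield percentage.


Formula: Yield = finished / raw * 100
Substituting: Yield = 21.6930 / 32.6280 * 100
Result: 66.4858 %


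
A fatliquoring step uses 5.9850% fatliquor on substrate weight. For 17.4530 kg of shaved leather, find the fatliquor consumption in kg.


Formula: Fat = substrate * pct / 100
Substituting: Fat = 17.4530 * 5.9850 / 100
Result: 1.0446 kg


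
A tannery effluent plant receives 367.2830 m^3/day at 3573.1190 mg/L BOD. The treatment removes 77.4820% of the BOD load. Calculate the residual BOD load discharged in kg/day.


Load_in = volume * conc / 1000 = 367.2830 * 3573.1190 / 1000 = 1312.3459 kg/day
Removed = Load_in * eff / 100 = 1312.3459 * 77.4820 / 100 = 1016.8318 kg/day
Load_out = Load_in - Removed = 1312.3459 - 1016.8318 = 295.5140 kg/day


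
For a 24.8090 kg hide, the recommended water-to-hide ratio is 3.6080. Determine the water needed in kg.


Formula: Water = hide_weight * ratio
Substituting: Water = 24.8090 * 3.6080
Result: 89.5109 kg


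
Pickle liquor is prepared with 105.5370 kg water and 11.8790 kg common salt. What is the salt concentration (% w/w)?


Formula: Conc = salt / (water + salt) * 100
Substituting: Conc = 11.8790 / (105.5370 + 11.8790) * 100
Result: 10.1170 %


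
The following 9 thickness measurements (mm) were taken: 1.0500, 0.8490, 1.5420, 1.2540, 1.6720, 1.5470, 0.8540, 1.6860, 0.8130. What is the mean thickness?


Formula: Average = sum / n
Substituting: Average = 11.2670 / 9
Result: 1.2519 mm


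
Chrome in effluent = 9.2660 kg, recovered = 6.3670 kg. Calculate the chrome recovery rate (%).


Formula: Recovery = recovered / input * 100
Substituting: Recovery = 6.3670 / 9.2660 * 100
Result: 68.7136 %


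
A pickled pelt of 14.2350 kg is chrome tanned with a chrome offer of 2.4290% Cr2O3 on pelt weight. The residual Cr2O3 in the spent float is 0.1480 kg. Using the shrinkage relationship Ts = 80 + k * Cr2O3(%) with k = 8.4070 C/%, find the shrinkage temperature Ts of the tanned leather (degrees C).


Offered = pelt * offer_pct / 100 = 14.2350 * 2.4290 / 100 = 0.3458 kg
Uptake = offered - residual = 0.3458 - 0.1480 = 0.1978 kg
Cr2O3% on pelt = uptake / pelt * 100 = 0.1978 / 14.2350 * 100 = 1.3893 %
Ts = 80 + k * Cr2O3% = 80 + 8.4070 * 1.3893 = 91.6799 C
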